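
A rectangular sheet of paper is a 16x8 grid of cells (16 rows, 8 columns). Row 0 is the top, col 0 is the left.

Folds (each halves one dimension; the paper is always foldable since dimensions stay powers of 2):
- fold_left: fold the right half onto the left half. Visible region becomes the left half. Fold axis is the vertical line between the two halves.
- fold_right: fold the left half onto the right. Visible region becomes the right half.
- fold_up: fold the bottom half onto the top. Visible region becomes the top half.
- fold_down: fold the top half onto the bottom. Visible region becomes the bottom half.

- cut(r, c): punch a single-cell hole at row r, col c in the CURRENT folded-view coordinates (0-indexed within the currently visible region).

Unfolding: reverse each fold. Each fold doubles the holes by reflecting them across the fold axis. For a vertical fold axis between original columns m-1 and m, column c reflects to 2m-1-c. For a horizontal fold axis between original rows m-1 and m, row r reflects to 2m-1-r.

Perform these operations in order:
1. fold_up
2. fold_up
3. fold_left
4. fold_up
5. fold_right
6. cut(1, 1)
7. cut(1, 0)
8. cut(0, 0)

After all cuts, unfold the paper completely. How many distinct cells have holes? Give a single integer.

Answer: 96

Derivation:
Op 1 fold_up: fold axis h@8; visible region now rows[0,8) x cols[0,8) = 8x8
Op 2 fold_up: fold axis h@4; visible region now rows[0,4) x cols[0,8) = 4x8
Op 3 fold_left: fold axis v@4; visible region now rows[0,4) x cols[0,4) = 4x4
Op 4 fold_up: fold axis h@2; visible region now rows[0,2) x cols[0,4) = 2x4
Op 5 fold_right: fold axis v@2; visible region now rows[0,2) x cols[2,4) = 2x2
Op 6 cut(1, 1): punch at orig (1,3); cuts so far [(1, 3)]; region rows[0,2) x cols[2,4) = 2x2
Op 7 cut(1, 0): punch at orig (1,2); cuts so far [(1, 2), (1, 3)]; region rows[0,2) x cols[2,4) = 2x2
Op 8 cut(0, 0): punch at orig (0,2); cuts so far [(0, 2), (1, 2), (1, 3)]; region rows[0,2) x cols[2,4) = 2x2
Unfold 1 (reflect across v@2): 6 holes -> [(0, 1), (0, 2), (1, 0), (1, 1), (1, 2), (1, 3)]
Unfold 2 (reflect across h@2): 12 holes -> [(0, 1), (0, 2), (1, 0), (1, 1), (1, 2), (1, 3), (2, 0), (2, 1), (2, 2), (2, 3), (3, 1), (3, 2)]
Unfold 3 (reflect across v@4): 24 holes -> [(0, 1), (0, 2), (0, 5), (0, 6), (1, 0), (1, 1), (1, 2), (1, 3), (1, 4), (1, 5), (1, 6), (1, 7), (2, 0), (2, 1), (2, 2), (2, 3), (2, 4), (2, 5), (2, 6), (2, 7), (3, 1), (3, 2), (3, 5), (3, 6)]
Unfold 4 (reflect across h@4): 48 holes -> [(0, 1), (0, 2), (0, 5), (0, 6), (1, 0), (1, 1), (1, 2), (1, 3), (1, 4), (1, 5), (1, 6), (1, 7), (2, 0), (2, 1), (2, 2), (2, 3), (2, 4), (2, 5), (2, 6), (2, 7), (3, 1), (3, 2), (3, 5), (3, 6), (4, 1), (4, 2), (4, 5), (4, 6), (5, 0), (5, 1), (5, 2), (5, 3), (5, 4), (5, 5), (5, 6), (5, 7), (6, 0), (6, 1), (6, 2), (6, 3), (6, 4), (6, 5), (6, 6), (6, 7), (7, 1), (7, 2), (7, 5), (7, 6)]
Unfold 5 (reflect across h@8): 96 holes -> [(0, 1), (0, 2), (0, 5), (0, 6), (1, 0), (1, 1), (1, 2), (1, 3), (1, 4), (1, 5), (1, 6), (1, 7), (2, 0), (2, 1), (2, 2), (2, 3), (2, 4), (2, 5), (2, 6), (2, 7), (3, 1), (3, 2), (3, 5), (3, 6), (4, 1), (4, 2), (4, 5), (4, 6), (5, 0), (5, 1), (5, 2), (5, 3), (5, 4), (5, 5), (5, 6), (5, 7), (6, 0), (6, 1), (6, 2), (6, 3), (6, 4), (6, 5), (6, 6), (6, 7), (7, 1), (7, 2), (7, 5), (7, 6), (8, 1), (8, 2), (8, 5), (8, 6), (9, 0), (9, 1), (9, 2), (9, 3), (9, 4), (9, 5), (9, 6), (9, 7), (10, 0), (10, 1), (10, 2), (10, 3), (10, 4), (10, 5), (10, 6), (10, 7), (11, 1), (11, 2), (11, 5), (11, 6), (12, 1), (12, 2), (12, 5), (12, 6), (13, 0), (13, 1), (13, 2), (13, 3), (13, 4), (13, 5), (13, 6), (13, 7), (14, 0), (14, 1), (14, 2), (14, 3), (14, 4), (14, 5), (14, 6), (14, 7), (15, 1), (15, 2), (15, 5), (15, 6)]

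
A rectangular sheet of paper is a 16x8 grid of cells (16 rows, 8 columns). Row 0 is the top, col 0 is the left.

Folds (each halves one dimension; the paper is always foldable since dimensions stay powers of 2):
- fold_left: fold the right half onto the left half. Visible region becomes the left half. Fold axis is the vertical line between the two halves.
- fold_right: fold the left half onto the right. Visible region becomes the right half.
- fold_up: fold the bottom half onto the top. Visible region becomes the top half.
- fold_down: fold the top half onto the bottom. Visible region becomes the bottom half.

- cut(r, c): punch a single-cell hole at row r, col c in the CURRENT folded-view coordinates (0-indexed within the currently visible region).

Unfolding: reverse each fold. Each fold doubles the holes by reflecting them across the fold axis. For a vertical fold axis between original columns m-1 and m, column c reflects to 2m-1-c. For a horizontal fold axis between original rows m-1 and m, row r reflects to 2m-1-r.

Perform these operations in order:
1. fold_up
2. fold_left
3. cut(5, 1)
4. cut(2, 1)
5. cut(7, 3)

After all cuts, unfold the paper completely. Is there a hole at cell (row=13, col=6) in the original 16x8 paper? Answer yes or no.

Op 1 fold_up: fold axis h@8; visible region now rows[0,8) x cols[0,8) = 8x8
Op 2 fold_left: fold axis v@4; visible region now rows[0,8) x cols[0,4) = 8x4
Op 3 cut(5, 1): punch at orig (5,1); cuts so far [(5, 1)]; region rows[0,8) x cols[0,4) = 8x4
Op 4 cut(2, 1): punch at orig (2,1); cuts so far [(2, 1), (5, 1)]; region rows[0,8) x cols[0,4) = 8x4
Op 5 cut(7, 3): punch at orig (7,3); cuts so far [(2, 1), (5, 1), (7, 3)]; region rows[0,8) x cols[0,4) = 8x4
Unfold 1 (reflect across v@4): 6 holes -> [(2, 1), (2, 6), (5, 1), (5, 6), (7, 3), (7, 4)]
Unfold 2 (reflect across h@8): 12 holes -> [(2, 1), (2, 6), (5, 1), (5, 6), (7, 3), (7, 4), (8, 3), (8, 4), (10, 1), (10, 6), (13, 1), (13, 6)]
Holes: [(2, 1), (2, 6), (5, 1), (5, 6), (7, 3), (7, 4), (8, 3), (8, 4), (10, 1), (10, 6), (13, 1), (13, 6)]

Answer: yes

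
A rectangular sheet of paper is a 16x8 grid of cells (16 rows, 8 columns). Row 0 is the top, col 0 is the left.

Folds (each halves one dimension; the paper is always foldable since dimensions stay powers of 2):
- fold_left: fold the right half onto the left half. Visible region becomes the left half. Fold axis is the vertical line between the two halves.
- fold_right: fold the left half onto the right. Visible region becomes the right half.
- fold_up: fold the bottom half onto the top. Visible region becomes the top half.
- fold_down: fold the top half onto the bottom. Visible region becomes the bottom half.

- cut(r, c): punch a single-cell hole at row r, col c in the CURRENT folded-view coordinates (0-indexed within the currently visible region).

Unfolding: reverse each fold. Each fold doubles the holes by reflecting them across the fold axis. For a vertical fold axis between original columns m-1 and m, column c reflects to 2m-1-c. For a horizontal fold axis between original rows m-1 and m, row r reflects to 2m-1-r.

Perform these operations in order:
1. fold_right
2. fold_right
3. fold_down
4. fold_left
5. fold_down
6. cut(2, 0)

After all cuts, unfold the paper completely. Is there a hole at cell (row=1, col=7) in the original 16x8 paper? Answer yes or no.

Op 1 fold_right: fold axis v@4; visible region now rows[0,16) x cols[4,8) = 16x4
Op 2 fold_right: fold axis v@6; visible region now rows[0,16) x cols[6,8) = 16x2
Op 3 fold_down: fold axis h@8; visible region now rows[8,16) x cols[6,8) = 8x2
Op 4 fold_left: fold axis v@7; visible region now rows[8,16) x cols[6,7) = 8x1
Op 5 fold_down: fold axis h@12; visible region now rows[12,16) x cols[6,7) = 4x1
Op 6 cut(2, 0): punch at orig (14,6); cuts so far [(14, 6)]; region rows[12,16) x cols[6,7) = 4x1
Unfold 1 (reflect across h@12): 2 holes -> [(9, 6), (14, 6)]
Unfold 2 (reflect across v@7): 4 holes -> [(9, 6), (9, 7), (14, 6), (14, 7)]
Unfold 3 (reflect across h@8): 8 holes -> [(1, 6), (1, 7), (6, 6), (6, 7), (9, 6), (9, 7), (14, 6), (14, 7)]
Unfold 4 (reflect across v@6): 16 holes -> [(1, 4), (1, 5), (1, 6), (1, 7), (6, 4), (6, 5), (6, 6), (6, 7), (9, 4), (9, 5), (9, 6), (9, 7), (14, 4), (14, 5), (14, 6), (14, 7)]
Unfold 5 (reflect across v@4): 32 holes -> [(1, 0), (1, 1), (1, 2), (1, 3), (1, 4), (1, 5), (1, 6), (1, 7), (6, 0), (6, 1), (6, 2), (6, 3), (6, 4), (6, 5), (6, 6), (6, 7), (9, 0), (9, 1), (9, 2), (9, 3), (9, 4), (9, 5), (9, 6), (9, 7), (14, 0), (14, 1), (14, 2), (14, 3), (14, 4), (14, 5), (14, 6), (14, 7)]
Holes: [(1, 0), (1, 1), (1, 2), (1, 3), (1, 4), (1, 5), (1, 6), (1, 7), (6, 0), (6, 1), (6, 2), (6, 3), (6, 4), (6, 5), (6, 6), (6, 7), (9, 0), (9, 1), (9, 2), (9, 3), (9, 4), (9, 5), (9, 6), (9, 7), (14, 0), (14, 1), (14, 2), (14, 3), (14, 4), (14, 5), (14, 6), (14, 7)]

Answer: yes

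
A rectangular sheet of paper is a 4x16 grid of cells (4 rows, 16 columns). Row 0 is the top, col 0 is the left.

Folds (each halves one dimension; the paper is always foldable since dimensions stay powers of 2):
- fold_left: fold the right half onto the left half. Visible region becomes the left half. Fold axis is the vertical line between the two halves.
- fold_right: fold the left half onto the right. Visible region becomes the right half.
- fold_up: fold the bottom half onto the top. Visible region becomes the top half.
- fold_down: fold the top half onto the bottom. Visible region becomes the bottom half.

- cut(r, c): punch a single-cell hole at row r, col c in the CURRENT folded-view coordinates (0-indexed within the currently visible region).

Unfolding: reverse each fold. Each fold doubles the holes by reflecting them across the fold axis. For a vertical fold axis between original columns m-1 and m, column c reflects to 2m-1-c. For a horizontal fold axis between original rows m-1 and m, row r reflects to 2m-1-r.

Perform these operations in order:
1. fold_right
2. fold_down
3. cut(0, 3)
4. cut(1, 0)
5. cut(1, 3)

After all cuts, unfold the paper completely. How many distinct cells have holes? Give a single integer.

Op 1 fold_right: fold axis v@8; visible region now rows[0,4) x cols[8,16) = 4x8
Op 2 fold_down: fold axis h@2; visible region now rows[2,4) x cols[8,16) = 2x8
Op 3 cut(0, 3): punch at orig (2,11); cuts so far [(2, 11)]; region rows[2,4) x cols[8,16) = 2x8
Op 4 cut(1, 0): punch at orig (3,8); cuts so far [(2, 11), (3, 8)]; region rows[2,4) x cols[8,16) = 2x8
Op 5 cut(1, 3): punch at orig (3,11); cuts so far [(2, 11), (3, 8), (3, 11)]; region rows[2,4) x cols[8,16) = 2x8
Unfold 1 (reflect across h@2): 6 holes -> [(0, 8), (0, 11), (1, 11), (2, 11), (3, 8), (3, 11)]
Unfold 2 (reflect across v@8): 12 holes -> [(0, 4), (0, 7), (0, 8), (0, 11), (1, 4), (1, 11), (2, 4), (2, 11), (3, 4), (3, 7), (3, 8), (3, 11)]

Answer: 12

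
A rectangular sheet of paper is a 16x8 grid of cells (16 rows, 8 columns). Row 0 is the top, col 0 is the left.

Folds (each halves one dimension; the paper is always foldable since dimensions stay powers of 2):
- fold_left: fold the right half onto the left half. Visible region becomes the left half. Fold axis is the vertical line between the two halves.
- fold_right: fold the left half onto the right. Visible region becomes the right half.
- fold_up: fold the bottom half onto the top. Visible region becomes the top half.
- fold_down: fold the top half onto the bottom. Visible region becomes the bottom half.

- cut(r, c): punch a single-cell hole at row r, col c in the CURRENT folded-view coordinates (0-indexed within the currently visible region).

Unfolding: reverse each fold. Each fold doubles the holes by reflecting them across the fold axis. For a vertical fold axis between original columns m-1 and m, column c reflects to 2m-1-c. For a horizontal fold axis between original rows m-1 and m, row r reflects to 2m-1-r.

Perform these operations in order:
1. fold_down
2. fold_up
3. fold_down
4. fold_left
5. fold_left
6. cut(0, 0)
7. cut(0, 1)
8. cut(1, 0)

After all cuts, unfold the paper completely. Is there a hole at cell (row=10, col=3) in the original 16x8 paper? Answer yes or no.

Op 1 fold_down: fold axis h@8; visible region now rows[8,16) x cols[0,8) = 8x8
Op 2 fold_up: fold axis h@12; visible region now rows[8,12) x cols[0,8) = 4x8
Op 3 fold_down: fold axis h@10; visible region now rows[10,12) x cols[0,8) = 2x8
Op 4 fold_left: fold axis v@4; visible region now rows[10,12) x cols[0,4) = 2x4
Op 5 fold_left: fold axis v@2; visible region now rows[10,12) x cols[0,2) = 2x2
Op 6 cut(0, 0): punch at orig (10,0); cuts so far [(10, 0)]; region rows[10,12) x cols[0,2) = 2x2
Op 7 cut(0, 1): punch at orig (10,1); cuts so far [(10, 0), (10, 1)]; region rows[10,12) x cols[0,2) = 2x2
Op 8 cut(1, 0): punch at orig (11,0); cuts so far [(10, 0), (10, 1), (11, 0)]; region rows[10,12) x cols[0,2) = 2x2
Unfold 1 (reflect across v@2): 6 holes -> [(10, 0), (10, 1), (10, 2), (10, 3), (11, 0), (11, 3)]
Unfold 2 (reflect across v@4): 12 holes -> [(10, 0), (10, 1), (10, 2), (10, 3), (10, 4), (10, 5), (10, 6), (10, 7), (11, 0), (11, 3), (11, 4), (11, 7)]
Unfold 3 (reflect across h@10): 24 holes -> [(8, 0), (8, 3), (8, 4), (8, 7), (9, 0), (9, 1), (9, 2), (9, 3), (9, 4), (9, 5), (9, 6), (9, 7), (10, 0), (10, 1), (10, 2), (10, 3), (10, 4), (10, 5), (10, 6), (10, 7), (11, 0), (11, 3), (11, 4), (11, 7)]
Unfold 4 (reflect across h@12): 48 holes -> [(8, 0), (8, 3), (8, 4), (8, 7), (9, 0), (9, 1), (9, 2), (9, 3), (9, 4), (9, 5), (9, 6), (9, 7), (10, 0), (10, 1), (10, 2), (10, 3), (10, 4), (10, 5), (10, 6), (10, 7), (11, 0), (11, 3), (11, 4), (11, 7), (12, 0), (12, 3), (12, 4), (12, 7), (13, 0), (13, 1), (13, 2), (13, 3), (13, 4), (13, 5), (13, 6), (13, 7), (14, 0), (14, 1), (14, 2), (14, 3), (14, 4), (14, 5), (14, 6), (14, 7), (15, 0), (15, 3), (15, 4), (15, 7)]
Unfold 5 (reflect across h@8): 96 holes -> [(0, 0), (0, 3), (0, 4), (0, 7), (1, 0), (1, 1), (1, 2), (1, 3), (1, 4), (1, 5), (1, 6), (1, 7), (2, 0), (2, 1), (2, 2), (2, 3), (2, 4), (2, 5), (2, 6), (2, 7), (3, 0), (3, 3), (3, 4), (3, 7), (4, 0), (4, 3), (4, 4), (4, 7), (5, 0), (5, 1), (5, 2), (5, 3), (5, 4), (5, 5), (5, 6), (5, 7), (6, 0), (6, 1), (6, 2), (6, 3), (6, 4), (6, 5), (6, 6), (6, 7), (7, 0), (7, 3), (7, 4), (7, 7), (8, 0), (8, 3), (8, 4), (8, 7), (9, 0), (9, 1), (9, 2), (9, 3), (9, 4), (9, 5), (9, 6), (9, 7), (10, 0), (10, 1), (10, 2), (10, 3), (10, 4), (10, 5), (10, 6), (10, 7), (11, 0), (11, 3), (11, 4), (11, 7), (12, 0), (12, 3), (12, 4), (12, 7), (13, 0), (13, 1), (13, 2), (13, 3), (13, 4), (13, 5), (13, 6), (13, 7), (14, 0), (14, 1), (14, 2), (14, 3), (14, 4), (14, 5), (14, 6), (14, 7), (15, 0), (15, 3), (15, 4), (15, 7)]
Holes: [(0, 0), (0, 3), (0, 4), (0, 7), (1, 0), (1, 1), (1, 2), (1, 3), (1, 4), (1, 5), (1, 6), (1, 7), (2, 0), (2, 1), (2, 2), (2, 3), (2, 4), (2, 5), (2, 6), (2, 7), (3, 0), (3, 3), (3, 4), (3, 7), (4, 0), (4, 3), (4, 4), (4, 7), (5, 0), (5, 1), (5, 2), (5, 3), (5, 4), (5, 5), (5, 6), (5, 7), (6, 0), (6, 1), (6, 2), (6, 3), (6, 4), (6, 5), (6, 6), (6, 7), (7, 0), (7, 3), (7, 4), (7, 7), (8, 0), (8, 3), (8, 4), (8, 7), (9, 0), (9, 1), (9, 2), (9, 3), (9, 4), (9, 5), (9, 6), (9, 7), (10, 0), (10, 1), (10, 2), (10, 3), (10, 4), (10, 5), (10, 6), (10, 7), (11, 0), (11, 3), (11, 4), (11, 7), (12, 0), (12, 3), (12, 4), (12, 7), (13, 0), (13, 1), (13, 2), (13, 3), (13, 4), (13, 5), (13, 6), (13, 7), (14, 0), (14, 1), (14, 2), (14, 3), (14, 4), (14, 5), (14, 6), (14, 7), (15, 0), (15, 3), (15, 4), (15, 7)]

Answer: yes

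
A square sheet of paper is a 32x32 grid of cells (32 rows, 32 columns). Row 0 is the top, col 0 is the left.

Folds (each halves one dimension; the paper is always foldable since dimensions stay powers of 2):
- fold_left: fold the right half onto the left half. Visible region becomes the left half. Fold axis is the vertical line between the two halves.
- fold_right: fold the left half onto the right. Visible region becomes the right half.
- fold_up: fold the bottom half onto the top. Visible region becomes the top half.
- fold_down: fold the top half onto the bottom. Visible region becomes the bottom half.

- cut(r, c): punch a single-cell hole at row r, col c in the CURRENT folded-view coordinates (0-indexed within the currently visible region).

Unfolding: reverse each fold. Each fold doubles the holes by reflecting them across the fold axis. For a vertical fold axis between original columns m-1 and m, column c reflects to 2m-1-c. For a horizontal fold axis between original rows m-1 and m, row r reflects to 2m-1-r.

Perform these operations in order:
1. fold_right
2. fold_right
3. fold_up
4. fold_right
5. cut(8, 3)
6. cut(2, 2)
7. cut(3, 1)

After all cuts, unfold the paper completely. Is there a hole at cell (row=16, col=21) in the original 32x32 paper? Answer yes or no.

Answer: no

Derivation:
Op 1 fold_right: fold axis v@16; visible region now rows[0,32) x cols[16,32) = 32x16
Op 2 fold_right: fold axis v@24; visible region now rows[0,32) x cols[24,32) = 32x8
Op 3 fold_up: fold axis h@16; visible region now rows[0,16) x cols[24,32) = 16x8
Op 4 fold_right: fold axis v@28; visible region now rows[0,16) x cols[28,32) = 16x4
Op 5 cut(8, 3): punch at orig (8,31); cuts so far [(8, 31)]; region rows[0,16) x cols[28,32) = 16x4
Op 6 cut(2, 2): punch at orig (2,30); cuts so far [(2, 30), (8, 31)]; region rows[0,16) x cols[28,32) = 16x4
Op 7 cut(3, 1): punch at orig (3,29); cuts so far [(2, 30), (3, 29), (8, 31)]; region rows[0,16) x cols[28,32) = 16x4
Unfold 1 (reflect across v@28): 6 holes -> [(2, 25), (2, 30), (3, 26), (3, 29), (8, 24), (8, 31)]
Unfold 2 (reflect across h@16): 12 holes -> [(2, 25), (2, 30), (3, 26), (3, 29), (8, 24), (8, 31), (23, 24), (23, 31), (28, 26), (28, 29), (29, 25), (29, 30)]
Unfold 3 (reflect across v@24): 24 holes -> [(2, 17), (2, 22), (2, 25), (2, 30), (3, 18), (3, 21), (3, 26), (3, 29), (8, 16), (8, 23), (8, 24), (8, 31), (23, 16), (23, 23), (23, 24), (23, 31), (28, 18), (28, 21), (28, 26), (28, 29), (29, 17), (29, 22), (29, 25), (29, 30)]
Unfold 4 (reflect across v@16): 48 holes -> [(2, 1), (2, 6), (2, 9), (2, 14), (2, 17), (2, 22), (2, 25), (2, 30), (3, 2), (3, 5), (3, 10), (3, 13), (3, 18), (3, 21), (3, 26), (3, 29), (8, 0), (8, 7), (8, 8), (8, 15), (8, 16), (8, 23), (8, 24), (8, 31), (23, 0), (23, 7), (23, 8), (23, 15), (23, 16), (23, 23), (23, 24), (23, 31), (28, 2), (28, 5), (28, 10), (28, 13), (28, 18), (28, 21), (28, 26), (28, 29), (29, 1), (29, 6), (29, 9), (29, 14), (29, 17), (29, 22), (29, 25), (29, 30)]
Holes: [(2, 1), (2, 6), (2, 9), (2, 14), (2, 17), (2, 22), (2, 25), (2, 30), (3, 2), (3, 5), (3, 10), (3, 13), (3, 18), (3, 21), (3, 26), (3, 29), (8, 0), (8, 7), (8, 8), (8, 15), (8, 16), (8, 23), (8, 24), (8, 31), (23, 0), (23, 7), (23, 8), (23, 15), (23, 16), (23, 23), (23, 24), (23, 31), (28, 2), (28, 5), (28, 10), (28, 13), (28, 18), (28, 21), (28, 26), (28, 29), (29, 1), (29, 6), (29, 9), (29, 14), (29, 17), (29, 22), (29, 25), (29, 30)]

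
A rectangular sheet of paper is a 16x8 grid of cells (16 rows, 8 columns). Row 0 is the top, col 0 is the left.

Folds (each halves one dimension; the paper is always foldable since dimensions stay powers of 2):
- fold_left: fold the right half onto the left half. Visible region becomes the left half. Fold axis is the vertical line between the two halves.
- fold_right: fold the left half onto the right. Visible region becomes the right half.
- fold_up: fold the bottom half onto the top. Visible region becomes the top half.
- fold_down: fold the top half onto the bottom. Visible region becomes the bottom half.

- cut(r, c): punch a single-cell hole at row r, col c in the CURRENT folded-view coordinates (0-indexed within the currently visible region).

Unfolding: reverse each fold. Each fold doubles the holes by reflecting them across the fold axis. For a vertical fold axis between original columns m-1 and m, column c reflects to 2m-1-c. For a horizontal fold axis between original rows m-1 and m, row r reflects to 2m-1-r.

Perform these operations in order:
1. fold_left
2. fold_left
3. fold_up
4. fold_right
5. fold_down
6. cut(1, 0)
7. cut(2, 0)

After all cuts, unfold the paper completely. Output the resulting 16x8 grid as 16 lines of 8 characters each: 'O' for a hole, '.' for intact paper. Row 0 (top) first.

Answer: ........
OOOOOOOO
OOOOOOOO
........
........
OOOOOOOO
OOOOOOOO
........
........
OOOOOOOO
OOOOOOOO
........
........
OOOOOOOO
OOOOOOOO
........

Derivation:
Op 1 fold_left: fold axis v@4; visible region now rows[0,16) x cols[0,4) = 16x4
Op 2 fold_left: fold axis v@2; visible region now rows[0,16) x cols[0,2) = 16x2
Op 3 fold_up: fold axis h@8; visible region now rows[0,8) x cols[0,2) = 8x2
Op 4 fold_right: fold axis v@1; visible region now rows[0,8) x cols[1,2) = 8x1
Op 5 fold_down: fold axis h@4; visible region now rows[4,8) x cols[1,2) = 4x1
Op 6 cut(1, 0): punch at orig (5,1); cuts so far [(5, 1)]; region rows[4,8) x cols[1,2) = 4x1
Op 7 cut(2, 0): punch at orig (6,1); cuts so far [(5, 1), (6, 1)]; region rows[4,8) x cols[1,2) = 4x1
Unfold 1 (reflect across h@4): 4 holes -> [(1, 1), (2, 1), (5, 1), (6, 1)]
Unfold 2 (reflect across v@1): 8 holes -> [(1, 0), (1, 1), (2, 0), (2, 1), (5, 0), (5, 1), (6, 0), (6, 1)]
Unfold 3 (reflect across h@8): 16 holes -> [(1, 0), (1, 1), (2, 0), (2, 1), (5, 0), (5, 1), (6, 0), (6, 1), (9, 0), (9, 1), (10, 0), (10, 1), (13, 0), (13, 1), (14, 0), (14, 1)]
Unfold 4 (reflect across v@2): 32 holes -> [(1, 0), (1, 1), (1, 2), (1, 3), (2, 0), (2, 1), (2, 2), (2, 3), (5, 0), (5, 1), (5, 2), (5, 3), (6, 0), (6, 1), (6, 2), (6, 3), (9, 0), (9, 1), (9, 2), (9, 3), (10, 0), (10, 1), (10, 2), (10, 3), (13, 0), (13, 1), (13, 2), (13, 3), (14, 0), (14, 1), (14, 2), (14, 3)]
Unfold 5 (reflect across v@4): 64 holes -> [(1, 0), (1, 1), (1, 2), (1, 3), (1, 4), (1, 5), (1, 6), (1, 7), (2, 0), (2, 1), (2, 2), (2, 3), (2, 4), (2, 5), (2, 6), (2, 7), (5, 0), (5, 1), (5, 2), (5, 3), (5, 4), (5, 5), (5, 6), (5, 7), (6, 0), (6, 1), (6, 2), (6, 3), (6, 4), (6, 5), (6, 6), (6, 7), (9, 0), (9, 1), (9, 2), (9, 3), (9, 4), (9, 5), (9, 6), (9, 7), (10, 0), (10, 1), (10, 2), (10, 3), (10, 4), (10, 5), (10, 6), (10, 7), (13, 0), (13, 1), (13, 2), (13, 3), (13, 4), (13, 5), (13, 6), (13, 7), (14, 0), (14, 1), (14, 2), (14, 3), (14, 4), (14, 5), (14, 6), (14, 7)]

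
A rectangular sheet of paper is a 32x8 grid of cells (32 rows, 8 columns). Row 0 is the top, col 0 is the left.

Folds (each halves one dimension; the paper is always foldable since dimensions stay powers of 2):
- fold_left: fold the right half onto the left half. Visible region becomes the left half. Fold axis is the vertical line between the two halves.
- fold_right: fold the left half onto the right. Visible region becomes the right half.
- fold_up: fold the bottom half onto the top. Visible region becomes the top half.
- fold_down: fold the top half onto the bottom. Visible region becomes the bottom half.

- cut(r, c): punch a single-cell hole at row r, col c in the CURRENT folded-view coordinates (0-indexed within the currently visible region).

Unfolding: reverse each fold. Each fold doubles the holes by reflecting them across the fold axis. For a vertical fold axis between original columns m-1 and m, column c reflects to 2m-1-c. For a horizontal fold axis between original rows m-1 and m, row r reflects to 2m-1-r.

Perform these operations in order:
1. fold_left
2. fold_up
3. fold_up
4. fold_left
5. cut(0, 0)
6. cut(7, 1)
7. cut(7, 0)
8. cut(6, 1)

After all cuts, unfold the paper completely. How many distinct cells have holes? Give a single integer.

Op 1 fold_left: fold axis v@4; visible region now rows[0,32) x cols[0,4) = 32x4
Op 2 fold_up: fold axis h@16; visible region now rows[0,16) x cols[0,4) = 16x4
Op 3 fold_up: fold axis h@8; visible region now rows[0,8) x cols[0,4) = 8x4
Op 4 fold_left: fold axis v@2; visible region now rows[0,8) x cols[0,2) = 8x2
Op 5 cut(0, 0): punch at orig (0,0); cuts so far [(0, 0)]; region rows[0,8) x cols[0,2) = 8x2
Op 6 cut(7, 1): punch at orig (7,1); cuts so far [(0, 0), (7, 1)]; region rows[0,8) x cols[0,2) = 8x2
Op 7 cut(7, 0): punch at orig (7,0); cuts so far [(0, 0), (7, 0), (7, 1)]; region rows[0,8) x cols[0,2) = 8x2
Op 8 cut(6, 1): punch at orig (6,1); cuts so far [(0, 0), (6, 1), (7, 0), (7, 1)]; region rows[0,8) x cols[0,2) = 8x2
Unfold 1 (reflect across v@2): 8 holes -> [(0, 0), (0, 3), (6, 1), (6, 2), (7, 0), (7, 1), (7, 2), (7, 3)]
Unfold 2 (reflect across h@8): 16 holes -> [(0, 0), (0, 3), (6, 1), (6, 2), (7, 0), (7, 1), (7, 2), (7, 3), (8, 0), (8, 1), (8, 2), (8, 3), (9, 1), (9, 2), (15, 0), (15, 3)]
Unfold 3 (reflect across h@16): 32 holes -> [(0, 0), (0, 3), (6, 1), (6, 2), (7, 0), (7, 1), (7, 2), (7, 3), (8, 0), (8, 1), (8, 2), (8, 3), (9, 1), (9, 2), (15, 0), (15, 3), (16, 0), (16, 3), (22, 1), (22, 2), (23, 0), (23, 1), (23, 2), (23, 3), (24, 0), (24, 1), (24, 2), (24, 3), (25, 1), (25, 2), (31, 0), (31, 3)]
Unfold 4 (reflect across v@4): 64 holes -> [(0, 0), (0, 3), (0, 4), (0, 7), (6, 1), (6, 2), (6, 5), (6, 6), (7, 0), (7, 1), (7, 2), (7, 3), (7, 4), (7, 5), (7, 6), (7, 7), (8, 0), (8, 1), (8, 2), (8, 3), (8, 4), (8, 5), (8, 6), (8, 7), (9, 1), (9, 2), (9, 5), (9, 6), (15, 0), (15, 3), (15, 4), (15, 7), (16, 0), (16, 3), (16, 4), (16, 7), (22, 1), (22, 2), (22, 5), (22, 6), (23, 0), (23, 1), (23, 2), (23, 3), (23, 4), (23, 5), (23, 6), (23, 7), (24, 0), (24, 1), (24, 2), (24, 3), (24, 4), (24, 5), (24, 6), (24, 7), (25, 1), (25, 2), (25, 5), (25, 6), (31, 0), (31, 3), (31, 4), (31, 7)]

Answer: 64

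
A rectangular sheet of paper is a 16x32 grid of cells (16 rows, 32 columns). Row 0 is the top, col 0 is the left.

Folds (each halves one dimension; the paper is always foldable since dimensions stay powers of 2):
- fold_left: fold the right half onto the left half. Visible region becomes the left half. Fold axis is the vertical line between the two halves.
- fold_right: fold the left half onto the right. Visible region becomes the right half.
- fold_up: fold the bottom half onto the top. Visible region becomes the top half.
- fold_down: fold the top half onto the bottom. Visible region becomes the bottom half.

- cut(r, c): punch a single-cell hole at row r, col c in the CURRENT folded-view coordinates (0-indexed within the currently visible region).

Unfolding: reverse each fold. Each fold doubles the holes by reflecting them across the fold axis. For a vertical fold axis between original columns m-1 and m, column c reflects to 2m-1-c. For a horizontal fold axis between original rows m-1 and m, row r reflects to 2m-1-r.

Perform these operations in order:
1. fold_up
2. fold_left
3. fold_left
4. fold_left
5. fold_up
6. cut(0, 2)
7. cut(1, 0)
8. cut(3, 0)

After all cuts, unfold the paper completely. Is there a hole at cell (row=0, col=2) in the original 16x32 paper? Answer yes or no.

Answer: yes

Derivation:
Op 1 fold_up: fold axis h@8; visible region now rows[0,8) x cols[0,32) = 8x32
Op 2 fold_left: fold axis v@16; visible region now rows[0,8) x cols[0,16) = 8x16
Op 3 fold_left: fold axis v@8; visible region now rows[0,8) x cols[0,8) = 8x8
Op 4 fold_left: fold axis v@4; visible region now rows[0,8) x cols[0,4) = 8x4
Op 5 fold_up: fold axis h@4; visible region now rows[0,4) x cols[0,4) = 4x4
Op 6 cut(0, 2): punch at orig (0,2); cuts so far [(0, 2)]; region rows[0,4) x cols[0,4) = 4x4
Op 7 cut(1, 0): punch at orig (1,0); cuts so far [(0, 2), (1, 0)]; region rows[0,4) x cols[0,4) = 4x4
Op 8 cut(3, 0): punch at orig (3,0); cuts so far [(0, 2), (1, 0), (3, 0)]; region rows[0,4) x cols[0,4) = 4x4
Unfold 1 (reflect across h@4): 6 holes -> [(0, 2), (1, 0), (3, 0), (4, 0), (6, 0), (7, 2)]
Unfold 2 (reflect across v@4): 12 holes -> [(0, 2), (0, 5), (1, 0), (1, 7), (3, 0), (3, 7), (4, 0), (4, 7), (6, 0), (6, 7), (7, 2), (7, 5)]
Unfold 3 (reflect across v@8): 24 holes -> [(0, 2), (0, 5), (0, 10), (0, 13), (1, 0), (1, 7), (1, 8), (1, 15), (3, 0), (3, 7), (3, 8), (3, 15), (4, 0), (4, 7), (4, 8), (4, 15), (6, 0), (6, 7), (6, 8), (6, 15), (7, 2), (7, 5), (7, 10), (7, 13)]
Unfold 4 (reflect across v@16): 48 holes -> [(0, 2), (0, 5), (0, 10), (0, 13), (0, 18), (0, 21), (0, 26), (0, 29), (1, 0), (1, 7), (1, 8), (1, 15), (1, 16), (1, 23), (1, 24), (1, 31), (3, 0), (3, 7), (3, 8), (3, 15), (3, 16), (3, 23), (3, 24), (3, 31), (4, 0), (4, 7), (4, 8), (4, 15), (4, 16), (4, 23), (4, 24), (4, 31), (6, 0), (6, 7), (6, 8), (6, 15), (6, 16), (6, 23), (6, 24), (6, 31), (7, 2), (7, 5), (7, 10), (7, 13), (7, 18), (7, 21), (7, 26), (7, 29)]
Unfold 5 (reflect across h@8): 96 holes -> [(0, 2), (0, 5), (0, 10), (0, 13), (0, 18), (0, 21), (0, 26), (0, 29), (1, 0), (1, 7), (1, 8), (1, 15), (1, 16), (1, 23), (1, 24), (1, 31), (3, 0), (3, 7), (3, 8), (3, 15), (3, 16), (3, 23), (3, 24), (3, 31), (4, 0), (4, 7), (4, 8), (4, 15), (4, 16), (4, 23), (4, 24), (4, 31), (6, 0), (6, 7), (6, 8), (6, 15), (6, 16), (6, 23), (6, 24), (6, 31), (7, 2), (7, 5), (7, 10), (7, 13), (7, 18), (7, 21), (7, 26), (7, 29), (8, 2), (8, 5), (8, 10), (8, 13), (8, 18), (8, 21), (8, 26), (8, 29), (9, 0), (9, 7), (9, 8), (9, 15), (9, 16), (9, 23), (9, 24), (9, 31), (11, 0), (11, 7), (11, 8), (11, 15), (11, 16), (11, 23), (11, 24), (11, 31), (12, 0), (12, 7), (12, 8), (12, 15), (12, 16), (12, 23), (12, 24), (12, 31), (14, 0), (14, 7), (14, 8), (14, 15), (14, 16), (14, 23), (14, 24), (14, 31), (15, 2), (15, 5), (15, 10), (15, 13), (15, 18), (15, 21), (15, 26), (15, 29)]
Holes: [(0, 2), (0, 5), (0, 10), (0, 13), (0, 18), (0, 21), (0, 26), (0, 29), (1, 0), (1, 7), (1, 8), (1, 15), (1, 16), (1, 23), (1, 24), (1, 31), (3, 0), (3, 7), (3, 8), (3, 15), (3, 16), (3, 23), (3, 24), (3, 31), (4, 0), (4, 7), (4, 8), (4, 15), (4, 16), (4, 23), (4, 24), (4, 31), (6, 0), (6, 7), (6, 8), (6, 15), (6, 16), (6, 23), (6, 24), (6, 31), (7, 2), (7, 5), (7, 10), (7, 13), (7, 18), (7, 21), (7, 26), (7, 29), (8, 2), (8, 5), (8, 10), (8, 13), (8, 18), (8, 21), (8, 26), (8, 29), (9, 0), (9, 7), (9, 8), (9, 15), (9, 16), (9, 23), (9, 24), (9, 31), (11, 0), (11, 7), (11, 8), (11, 15), (11, 16), (11, 23), (11, 24), (11, 31), (12, 0), (12, 7), (12, 8), (12, 15), (12, 16), (12, 23), (12, 24), (12, 31), (14, 0), (14, 7), (14, 8), (14, 15), (14, 16), (14, 23), (14, 24), (14, 31), (15, 2), (15, 5), (15, 10), (15, 13), (15, 18), (15, 21), (15, 26), (15, 29)]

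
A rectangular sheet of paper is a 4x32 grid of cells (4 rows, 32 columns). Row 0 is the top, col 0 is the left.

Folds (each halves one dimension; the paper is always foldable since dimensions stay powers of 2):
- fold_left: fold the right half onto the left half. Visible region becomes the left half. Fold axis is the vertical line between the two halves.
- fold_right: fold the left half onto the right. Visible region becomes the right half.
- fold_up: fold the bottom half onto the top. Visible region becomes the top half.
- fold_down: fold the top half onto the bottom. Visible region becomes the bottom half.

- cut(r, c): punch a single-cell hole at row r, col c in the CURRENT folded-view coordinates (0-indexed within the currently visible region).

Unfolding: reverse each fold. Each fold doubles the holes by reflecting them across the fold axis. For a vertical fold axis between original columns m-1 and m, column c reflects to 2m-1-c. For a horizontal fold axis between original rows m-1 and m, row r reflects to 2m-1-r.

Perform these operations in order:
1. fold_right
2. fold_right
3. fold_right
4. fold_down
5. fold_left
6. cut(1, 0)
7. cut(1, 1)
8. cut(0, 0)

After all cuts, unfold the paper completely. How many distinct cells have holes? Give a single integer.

Op 1 fold_right: fold axis v@16; visible region now rows[0,4) x cols[16,32) = 4x16
Op 2 fold_right: fold axis v@24; visible region now rows[0,4) x cols[24,32) = 4x8
Op 3 fold_right: fold axis v@28; visible region now rows[0,4) x cols[28,32) = 4x4
Op 4 fold_down: fold axis h@2; visible region now rows[2,4) x cols[28,32) = 2x4
Op 5 fold_left: fold axis v@30; visible region now rows[2,4) x cols[28,30) = 2x2
Op 6 cut(1, 0): punch at orig (3,28); cuts so far [(3, 28)]; region rows[2,4) x cols[28,30) = 2x2
Op 7 cut(1, 1): punch at orig (3,29); cuts so far [(3, 28), (3, 29)]; region rows[2,4) x cols[28,30) = 2x2
Op 8 cut(0, 0): punch at orig (2,28); cuts so far [(2, 28), (3, 28), (3, 29)]; region rows[2,4) x cols[28,30) = 2x2
Unfold 1 (reflect across v@30): 6 holes -> [(2, 28), (2, 31), (3, 28), (3, 29), (3, 30), (3, 31)]
Unfold 2 (reflect across h@2): 12 holes -> [(0, 28), (0, 29), (0, 30), (0, 31), (1, 28), (1, 31), (2, 28), (2, 31), (3, 28), (3, 29), (3, 30), (3, 31)]
Unfold 3 (reflect across v@28): 24 holes -> [(0, 24), (0, 25), (0, 26), (0, 27), (0, 28), (0, 29), (0, 30), (0, 31), (1, 24), (1, 27), (1, 28), (1, 31), (2, 24), (2, 27), (2, 28), (2, 31), (3, 24), (3, 25), (3, 26), (3, 27), (3, 28), (3, 29), (3, 30), (3, 31)]
Unfold 4 (reflect across v@24): 48 holes -> [(0, 16), (0, 17), (0, 18), (0, 19), (0, 20), (0, 21), (0, 22), (0, 23), (0, 24), (0, 25), (0, 26), (0, 27), (0, 28), (0, 29), (0, 30), (0, 31), (1, 16), (1, 19), (1, 20), (1, 23), (1, 24), (1, 27), (1, 28), (1, 31), (2, 16), (2, 19), (2, 20), (2, 23), (2, 24), (2, 27), (2, 28), (2, 31), (3, 16), (3, 17), (3, 18), (3, 19), (3, 20), (3, 21), (3, 22), (3, 23), (3, 24), (3, 25), (3, 26), (3, 27), (3, 28), (3, 29), (3, 30), (3, 31)]
Unfold 5 (reflect across v@16): 96 holes -> [(0, 0), (0, 1), (0, 2), (0, 3), (0, 4), (0, 5), (0, 6), (0, 7), (0, 8), (0, 9), (0, 10), (0, 11), (0, 12), (0, 13), (0, 14), (0, 15), (0, 16), (0, 17), (0, 18), (0, 19), (0, 20), (0, 21), (0, 22), (0, 23), (0, 24), (0, 25), (0, 26), (0, 27), (0, 28), (0, 29), (0, 30), (0, 31), (1, 0), (1, 3), (1, 4), (1, 7), (1, 8), (1, 11), (1, 12), (1, 15), (1, 16), (1, 19), (1, 20), (1, 23), (1, 24), (1, 27), (1, 28), (1, 31), (2, 0), (2, 3), (2, 4), (2, 7), (2, 8), (2, 11), (2, 12), (2, 15), (2, 16), (2, 19), (2, 20), (2, 23), (2, 24), (2, 27), (2, 28), (2, 31), (3, 0), (3, 1), (3, 2), (3, 3), (3, 4), (3, 5), (3, 6), (3, 7), (3, 8), (3, 9), (3, 10), (3, 11), (3, 12), (3, 13), (3, 14), (3, 15), (3, 16), (3, 17), (3, 18), (3, 19), (3, 20), (3, 21), (3, 22), (3, 23), (3, 24), (3, 25), (3, 26), (3, 27), (3, 28), (3, 29), (3, 30), (3, 31)]

Answer: 96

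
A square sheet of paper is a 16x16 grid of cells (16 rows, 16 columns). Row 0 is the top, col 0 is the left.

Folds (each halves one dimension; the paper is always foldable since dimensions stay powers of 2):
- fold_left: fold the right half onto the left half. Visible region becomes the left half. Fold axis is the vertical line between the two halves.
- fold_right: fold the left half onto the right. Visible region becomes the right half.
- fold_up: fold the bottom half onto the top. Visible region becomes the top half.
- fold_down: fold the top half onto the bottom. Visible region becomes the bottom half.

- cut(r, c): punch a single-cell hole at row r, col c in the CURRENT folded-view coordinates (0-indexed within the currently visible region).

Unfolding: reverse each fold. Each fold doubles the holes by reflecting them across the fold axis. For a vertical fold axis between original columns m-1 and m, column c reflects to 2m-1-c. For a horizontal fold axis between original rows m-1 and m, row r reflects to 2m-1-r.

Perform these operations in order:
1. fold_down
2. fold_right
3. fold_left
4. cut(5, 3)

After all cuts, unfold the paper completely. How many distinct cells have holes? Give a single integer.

Answer: 8

Derivation:
Op 1 fold_down: fold axis h@8; visible region now rows[8,16) x cols[0,16) = 8x16
Op 2 fold_right: fold axis v@8; visible region now rows[8,16) x cols[8,16) = 8x8
Op 3 fold_left: fold axis v@12; visible region now rows[8,16) x cols[8,12) = 8x4
Op 4 cut(5, 3): punch at orig (13,11); cuts so far [(13, 11)]; region rows[8,16) x cols[8,12) = 8x4
Unfold 1 (reflect across v@12): 2 holes -> [(13, 11), (13, 12)]
Unfold 2 (reflect across v@8): 4 holes -> [(13, 3), (13, 4), (13, 11), (13, 12)]
Unfold 3 (reflect across h@8): 8 holes -> [(2, 3), (2, 4), (2, 11), (2, 12), (13, 3), (13, 4), (13, 11), (13, 12)]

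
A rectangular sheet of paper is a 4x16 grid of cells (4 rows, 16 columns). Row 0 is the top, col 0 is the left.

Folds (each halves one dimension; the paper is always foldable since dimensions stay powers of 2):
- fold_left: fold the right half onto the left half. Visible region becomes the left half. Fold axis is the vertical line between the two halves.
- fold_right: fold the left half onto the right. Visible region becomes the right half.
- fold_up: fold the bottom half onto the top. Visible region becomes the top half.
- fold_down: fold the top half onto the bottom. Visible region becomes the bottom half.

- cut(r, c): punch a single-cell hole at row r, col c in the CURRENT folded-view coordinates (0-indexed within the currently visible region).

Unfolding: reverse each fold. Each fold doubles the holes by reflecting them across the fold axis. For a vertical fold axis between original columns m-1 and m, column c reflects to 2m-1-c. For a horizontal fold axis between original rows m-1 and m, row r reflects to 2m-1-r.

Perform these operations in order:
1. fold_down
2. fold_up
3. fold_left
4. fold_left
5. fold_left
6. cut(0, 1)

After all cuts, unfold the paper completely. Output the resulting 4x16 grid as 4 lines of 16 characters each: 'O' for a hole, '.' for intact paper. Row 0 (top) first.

Op 1 fold_down: fold axis h@2; visible region now rows[2,4) x cols[0,16) = 2x16
Op 2 fold_up: fold axis h@3; visible region now rows[2,3) x cols[0,16) = 1x16
Op 3 fold_left: fold axis v@8; visible region now rows[2,3) x cols[0,8) = 1x8
Op 4 fold_left: fold axis v@4; visible region now rows[2,3) x cols[0,4) = 1x4
Op 5 fold_left: fold axis v@2; visible region now rows[2,3) x cols[0,2) = 1x2
Op 6 cut(0, 1): punch at orig (2,1); cuts so far [(2, 1)]; region rows[2,3) x cols[0,2) = 1x2
Unfold 1 (reflect across v@2): 2 holes -> [(2, 1), (2, 2)]
Unfold 2 (reflect across v@4): 4 holes -> [(2, 1), (2, 2), (2, 5), (2, 6)]
Unfold 3 (reflect across v@8): 8 holes -> [(2, 1), (2, 2), (2, 5), (2, 6), (2, 9), (2, 10), (2, 13), (2, 14)]
Unfold 4 (reflect across h@3): 16 holes -> [(2, 1), (2, 2), (2, 5), (2, 6), (2, 9), (2, 10), (2, 13), (2, 14), (3, 1), (3, 2), (3, 5), (3, 6), (3, 9), (3, 10), (3, 13), (3, 14)]
Unfold 5 (reflect across h@2): 32 holes -> [(0, 1), (0, 2), (0, 5), (0, 6), (0, 9), (0, 10), (0, 13), (0, 14), (1, 1), (1, 2), (1, 5), (1, 6), (1, 9), (1, 10), (1, 13), (1, 14), (2, 1), (2, 2), (2, 5), (2, 6), (2, 9), (2, 10), (2, 13), (2, 14), (3, 1), (3, 2), (3, 5), (3, 6), (3, 9), (3, 10), (3, 13), (3, 14)]

Answer: .OO..OO..OO..OO.
.OO..OO..OO..OO.
.OO..OO..OO..OO.
.OO..OO..OO..OO.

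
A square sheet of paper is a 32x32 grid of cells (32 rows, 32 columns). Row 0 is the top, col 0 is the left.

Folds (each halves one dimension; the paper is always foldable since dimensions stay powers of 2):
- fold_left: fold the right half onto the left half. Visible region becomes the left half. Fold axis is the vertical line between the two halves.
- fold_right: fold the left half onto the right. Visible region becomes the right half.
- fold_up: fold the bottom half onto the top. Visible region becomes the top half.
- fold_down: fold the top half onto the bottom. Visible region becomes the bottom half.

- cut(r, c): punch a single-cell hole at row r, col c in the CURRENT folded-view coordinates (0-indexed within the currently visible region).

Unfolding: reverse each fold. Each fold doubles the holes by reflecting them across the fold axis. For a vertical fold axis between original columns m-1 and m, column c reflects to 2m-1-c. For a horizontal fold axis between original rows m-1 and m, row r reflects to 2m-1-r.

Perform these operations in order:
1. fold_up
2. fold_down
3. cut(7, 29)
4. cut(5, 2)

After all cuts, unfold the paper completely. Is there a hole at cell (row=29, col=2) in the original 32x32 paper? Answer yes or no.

Op 1 fold_up: fold axis h@16; visible region now rows[0,16) x cols[0,32) = 16x32
Op 2 fold_down: fold axis h@8; visible region now rows[8,16) x cols[0,32) = 8x32
Op 3 cut(7, 29): punch at orig (15,29); cuts so far [(15, 29)]; region rows[8,16) x cols[0,32) = 8x32
Op 4 cut(5, 2): punch at orig (13,2); cuts so far [(13, 2), (15, 29)]; region rows[8,16) x cols[0,32) = 8x32
Unfold 1 (reflect across h@8): 4 holes -> [(0, 29), (2, 2), (13, 2), (15, 29)]
Unfold 2 (reflect across h@16): 8 holes -> [(0, 29), (2, 2), (13, 2), (15, 29), (16, 29), (18, 2), (29, 2), (31, 29)]
Holes: [(0, 29), (2, 2), (13, 2), (15, 29), (16, 29), (18, 2), (29, 2), (31, 29)]

Answer: yes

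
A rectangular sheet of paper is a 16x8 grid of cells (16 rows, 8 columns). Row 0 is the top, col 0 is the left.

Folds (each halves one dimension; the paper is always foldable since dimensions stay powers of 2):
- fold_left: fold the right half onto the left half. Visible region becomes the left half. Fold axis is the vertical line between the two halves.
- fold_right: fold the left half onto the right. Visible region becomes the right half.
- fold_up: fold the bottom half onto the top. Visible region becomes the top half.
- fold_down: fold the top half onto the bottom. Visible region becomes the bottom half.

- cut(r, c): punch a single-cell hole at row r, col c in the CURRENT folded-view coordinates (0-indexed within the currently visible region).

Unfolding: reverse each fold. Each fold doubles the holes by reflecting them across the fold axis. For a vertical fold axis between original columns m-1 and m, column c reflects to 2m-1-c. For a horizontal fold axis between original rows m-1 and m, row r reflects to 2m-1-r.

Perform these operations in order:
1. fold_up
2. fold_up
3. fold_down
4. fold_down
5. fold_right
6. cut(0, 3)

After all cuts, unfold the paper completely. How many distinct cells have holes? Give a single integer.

Op 1 fold_up: fold axis h@8; visible region now rows[0,8) x cols[0,8) = 8x8
Op 2 fold_up: fold axis h@4; visible region now rows[0,4) x cols[0,8) = 4x8
Op 3 fold_down: fold axis h@2; visible region now rows[2,4) x cols[0,8) = 2x8
Op 4 fold_down: fold axis h@3; visible region now rows[3,4) x cols[0,8) = 1x8
Op 5 fold_right: fold axis v@4; visible region now rows[3,4) x cols[4,8) = 1x4
Op 6 cut(0, 3): punch at orig (3,7); cuts so far [(3, 7)]; region rows[3,4) x cols[4,8) = 1x4
Unfold 1 (reflect across v@4): 2 holes -> [(3, 0), (3, 7)]
Unfold 2 (reflect across h@3): 4 holes -> [(2, 0), (2, 7), (3, 0), (3, 7)]
Unfold 3 (reflect across h@2): 8 holes -> [(0, 0), (0, 7), (1, 0), (1, 7), (2, 0), (2, 7), (3, 0), (3, 7)]
Unfold 4 (reflect across h@4): 16 holes -> [(0, 0), (0, 7), (1, 0), (1, 7), (2, 0), (2, 7), (3, 0), (3, 7), (4, 0), (4, 7), (5, 0), (5, 7), (6, 0), (6, 7), (7, 0), (7, 7)]
Unfold 5 (reflect across h@8): 32 holes -> [(0, 0), (0, 7), (1, 0), (1, 7), (2, 0), (2, 7), (3, 0), (3, 7), (4, 0), (4, 7), (5, 0), (5, 7), (6, 0), (6, 7), (7, 0), (7, 7), (8, 0), (8, 7), (9, 0), (9, 7), (10, 0), (10, 7), (11, 0), (11, 7), (12, 0), (12, 7), (13, 0), (13, 7), (14, 0), (14, 7), (15, 0), (15, 7)]

Answer: 32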